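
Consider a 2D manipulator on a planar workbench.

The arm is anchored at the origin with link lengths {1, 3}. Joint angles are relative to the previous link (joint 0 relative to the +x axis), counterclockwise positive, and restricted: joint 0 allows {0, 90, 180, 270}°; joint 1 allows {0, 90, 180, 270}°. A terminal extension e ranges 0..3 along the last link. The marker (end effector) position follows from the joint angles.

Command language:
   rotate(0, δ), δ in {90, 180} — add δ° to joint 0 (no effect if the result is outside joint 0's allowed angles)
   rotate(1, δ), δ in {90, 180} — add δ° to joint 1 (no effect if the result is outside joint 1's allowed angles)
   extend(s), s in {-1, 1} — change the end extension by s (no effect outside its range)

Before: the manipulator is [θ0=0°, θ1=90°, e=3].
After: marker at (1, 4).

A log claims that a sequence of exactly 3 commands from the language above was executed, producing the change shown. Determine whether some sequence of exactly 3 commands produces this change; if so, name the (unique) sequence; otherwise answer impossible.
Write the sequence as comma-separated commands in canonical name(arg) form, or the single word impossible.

key: running extend(-1) before extend(1) would end elsewhere — order is forced
begin: [θ0=0°, θ1=90°, e=3]
[1] after extend(1): [θ0=0°, θ1=90°, e=3]
[2] after extend(-1): [θ0=0°, θ1=90°, e=2]
[3] after extend(-1): [θ0=0°, θ1=90°, e=1]
uniquely the one of 216 3-step routes that fits.

extend(1), extend(-1), extend(-1)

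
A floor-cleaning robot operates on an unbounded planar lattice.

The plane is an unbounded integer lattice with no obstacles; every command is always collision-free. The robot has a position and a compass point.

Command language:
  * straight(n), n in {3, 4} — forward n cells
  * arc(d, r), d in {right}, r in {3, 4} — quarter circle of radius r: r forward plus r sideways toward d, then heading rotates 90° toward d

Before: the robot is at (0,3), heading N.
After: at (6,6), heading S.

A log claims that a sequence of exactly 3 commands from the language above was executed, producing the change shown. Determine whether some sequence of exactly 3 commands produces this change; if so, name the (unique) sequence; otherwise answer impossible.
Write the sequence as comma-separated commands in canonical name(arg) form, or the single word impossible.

straight(3), arc(right, 3), arc(right, 3)

key: running arc(right, 3) before straight(3) would end elsewhere — order is forced
from: at (0,3), heading N
1. straight(3) → at (0,6), heading N
2. arc(right, 3) → at (3,9), heading E
3. arc(right, 3) → at (6,6), heading S
no other 3-command option fits: unique.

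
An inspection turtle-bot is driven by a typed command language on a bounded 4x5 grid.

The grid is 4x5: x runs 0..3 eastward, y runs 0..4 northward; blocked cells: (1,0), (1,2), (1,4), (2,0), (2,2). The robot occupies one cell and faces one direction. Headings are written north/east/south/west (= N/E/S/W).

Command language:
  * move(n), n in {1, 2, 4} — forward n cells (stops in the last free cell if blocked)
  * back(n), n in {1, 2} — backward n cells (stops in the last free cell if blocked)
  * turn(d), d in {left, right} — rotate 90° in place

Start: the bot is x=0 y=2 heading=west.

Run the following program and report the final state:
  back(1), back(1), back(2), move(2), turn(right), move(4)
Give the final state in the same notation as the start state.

from: x=0 y=2 heading=west
1. back(1) → x=0 y=2 heading=west
2. back(1) → x=0 y=2 heading=west
3. back(2) → x=0 y=2 heading=west
4. move(2) → x=0 y=2 heading=west
5. turn(right) → x=0 y=2 heading=north
6. move(4) → x=0 y=4 heading=north

x=0 y=4 heading=north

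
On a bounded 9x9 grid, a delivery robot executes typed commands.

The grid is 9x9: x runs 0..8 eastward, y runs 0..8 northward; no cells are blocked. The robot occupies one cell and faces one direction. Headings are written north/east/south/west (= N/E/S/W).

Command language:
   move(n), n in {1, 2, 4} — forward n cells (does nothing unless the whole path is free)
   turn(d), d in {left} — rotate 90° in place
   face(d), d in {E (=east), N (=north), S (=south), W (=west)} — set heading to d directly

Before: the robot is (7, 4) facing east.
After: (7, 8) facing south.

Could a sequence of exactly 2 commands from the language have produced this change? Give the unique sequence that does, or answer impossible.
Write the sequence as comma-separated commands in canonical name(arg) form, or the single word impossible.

impossible

no 2-step route produces this change.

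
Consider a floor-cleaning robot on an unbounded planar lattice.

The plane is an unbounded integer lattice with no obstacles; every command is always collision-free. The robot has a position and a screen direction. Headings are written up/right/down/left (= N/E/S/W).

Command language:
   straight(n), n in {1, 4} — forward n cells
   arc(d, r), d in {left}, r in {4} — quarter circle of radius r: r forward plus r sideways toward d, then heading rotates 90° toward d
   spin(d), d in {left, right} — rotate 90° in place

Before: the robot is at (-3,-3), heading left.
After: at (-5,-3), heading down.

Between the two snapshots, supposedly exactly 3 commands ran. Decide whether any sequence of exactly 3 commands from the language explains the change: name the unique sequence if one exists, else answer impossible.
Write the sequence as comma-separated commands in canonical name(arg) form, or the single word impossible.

key: running spin(left) before straight(1) would end elsewhere — order is forced
initial: at (-3,-3), heading left
1. straight(1) → at (-4,-3), heading left
2. straight(1) → at (-5,-3), heading left
3. spin(left) → at (-5,-3), heading down
all 125 alternatives checked — unique.

straight(1), straight(1), spin(left)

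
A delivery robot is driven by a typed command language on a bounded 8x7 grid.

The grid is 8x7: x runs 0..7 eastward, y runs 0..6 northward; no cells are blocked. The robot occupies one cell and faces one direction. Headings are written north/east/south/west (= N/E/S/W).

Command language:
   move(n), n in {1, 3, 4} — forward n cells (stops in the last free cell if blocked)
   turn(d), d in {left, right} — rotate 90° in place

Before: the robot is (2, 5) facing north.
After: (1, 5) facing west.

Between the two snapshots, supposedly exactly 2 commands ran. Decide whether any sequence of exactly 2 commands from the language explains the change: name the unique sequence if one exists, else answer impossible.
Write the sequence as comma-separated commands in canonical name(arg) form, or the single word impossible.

key: running move(1) before turn(left) would end elsewhere — order is forced
begin: (2, 5) facing north
t=1 turn(left) ⇒ (2, 5) facing west
t=2 move(1) ⇒ (1, 5) facing west
no other 2-command option fits: unique.

turn(left), move(1)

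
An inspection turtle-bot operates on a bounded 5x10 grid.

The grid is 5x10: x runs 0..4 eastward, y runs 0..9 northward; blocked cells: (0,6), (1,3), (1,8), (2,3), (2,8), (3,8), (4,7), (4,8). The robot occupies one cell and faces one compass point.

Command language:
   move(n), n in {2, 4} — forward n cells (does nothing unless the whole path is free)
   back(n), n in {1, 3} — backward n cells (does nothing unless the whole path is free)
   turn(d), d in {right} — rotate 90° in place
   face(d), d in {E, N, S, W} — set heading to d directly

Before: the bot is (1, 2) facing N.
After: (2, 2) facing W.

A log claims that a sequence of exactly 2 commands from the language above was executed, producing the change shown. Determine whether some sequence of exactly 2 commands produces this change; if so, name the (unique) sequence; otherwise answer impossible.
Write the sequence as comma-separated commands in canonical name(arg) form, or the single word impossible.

face(W), back(1)

key: running back(1) before face(W) would end elsewhere — order is forced
t0: (1, 2) facing N
step 1 (face(W)): (1, 2) facing W
step 2 (back(1)): (2, 2) facing W
all 81 alternatives checked — unique.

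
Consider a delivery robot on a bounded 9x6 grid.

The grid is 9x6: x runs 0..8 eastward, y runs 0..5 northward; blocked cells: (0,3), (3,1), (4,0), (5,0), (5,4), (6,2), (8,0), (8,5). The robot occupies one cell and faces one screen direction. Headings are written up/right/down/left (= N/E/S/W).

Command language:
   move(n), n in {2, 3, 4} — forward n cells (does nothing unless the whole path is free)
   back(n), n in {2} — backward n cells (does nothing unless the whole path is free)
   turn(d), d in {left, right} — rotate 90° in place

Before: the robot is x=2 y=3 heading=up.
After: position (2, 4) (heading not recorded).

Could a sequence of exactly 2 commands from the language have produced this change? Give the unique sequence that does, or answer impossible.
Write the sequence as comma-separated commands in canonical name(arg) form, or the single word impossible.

key: order matters: swapping back(2) and move(3) lands elsewhere
t0: x=2 y=3 heading=up
1. back(2) → x=2 y=1 heading=up
2. move(3) → x=2 y=4 heading=up
no other 2-command option fits: unique.

back(2), move(3)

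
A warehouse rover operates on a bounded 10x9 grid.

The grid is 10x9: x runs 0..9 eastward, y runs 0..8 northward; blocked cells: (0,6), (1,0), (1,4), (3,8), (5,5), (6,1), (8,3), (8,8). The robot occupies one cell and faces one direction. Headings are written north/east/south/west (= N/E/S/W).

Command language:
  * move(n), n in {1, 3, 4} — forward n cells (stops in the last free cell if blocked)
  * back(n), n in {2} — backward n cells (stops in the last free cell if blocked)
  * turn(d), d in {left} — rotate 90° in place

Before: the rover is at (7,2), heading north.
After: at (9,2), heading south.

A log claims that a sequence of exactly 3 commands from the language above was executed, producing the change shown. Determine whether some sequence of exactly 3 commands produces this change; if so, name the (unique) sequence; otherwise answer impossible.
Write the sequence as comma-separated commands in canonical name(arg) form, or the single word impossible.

turn(left), back(2), turn(left)

key: position moved to (9,2) AND the heading swung to S — translation plus rotation needed
begin: at (7,2), heading north
step 1 (turn(left)): at (7,2), heading west
step 2 (back(2)): at (9,2), heading west
step 3 (turn(left)): at (9,2), heading south
no other 3-command option fits: unique.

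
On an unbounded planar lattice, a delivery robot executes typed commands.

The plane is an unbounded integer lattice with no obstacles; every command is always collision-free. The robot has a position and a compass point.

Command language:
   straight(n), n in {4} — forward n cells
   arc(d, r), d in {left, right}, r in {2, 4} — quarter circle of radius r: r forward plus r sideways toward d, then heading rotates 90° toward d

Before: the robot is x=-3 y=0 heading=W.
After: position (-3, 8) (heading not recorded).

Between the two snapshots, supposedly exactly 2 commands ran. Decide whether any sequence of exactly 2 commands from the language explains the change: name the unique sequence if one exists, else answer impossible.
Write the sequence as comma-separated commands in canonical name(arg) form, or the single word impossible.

arc(right, 4), arc(right, 4)

t0: x=-3 y=0 heading=W
1. arc(right, 4) → x=-7 y=4 heading=N
2. arc(right, 4) → x=-3 y=8 heading=E
uniquely the one of 25 2-step routes that fits.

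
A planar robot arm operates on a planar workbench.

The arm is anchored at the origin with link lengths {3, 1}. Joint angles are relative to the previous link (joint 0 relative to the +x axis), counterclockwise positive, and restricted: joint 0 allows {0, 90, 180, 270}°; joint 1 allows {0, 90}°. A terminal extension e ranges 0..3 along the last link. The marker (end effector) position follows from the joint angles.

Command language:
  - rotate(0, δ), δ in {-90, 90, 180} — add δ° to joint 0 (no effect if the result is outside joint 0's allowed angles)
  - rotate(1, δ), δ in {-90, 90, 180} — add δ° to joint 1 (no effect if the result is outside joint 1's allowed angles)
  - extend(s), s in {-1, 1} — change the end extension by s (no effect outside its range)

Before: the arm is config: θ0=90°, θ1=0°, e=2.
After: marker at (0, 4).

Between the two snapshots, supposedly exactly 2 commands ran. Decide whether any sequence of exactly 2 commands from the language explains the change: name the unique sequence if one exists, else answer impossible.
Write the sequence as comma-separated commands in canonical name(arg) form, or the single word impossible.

extend(-1), extend(-1)

begin: config: θ0=90°, θ1=0°, e=2
1. extend(-1) → config: θ0=90°, θ1=0°, e=1
2. extend(-1) → config: θ0=90°, θ1=0°, e=0
no other 2-command option fits: unique.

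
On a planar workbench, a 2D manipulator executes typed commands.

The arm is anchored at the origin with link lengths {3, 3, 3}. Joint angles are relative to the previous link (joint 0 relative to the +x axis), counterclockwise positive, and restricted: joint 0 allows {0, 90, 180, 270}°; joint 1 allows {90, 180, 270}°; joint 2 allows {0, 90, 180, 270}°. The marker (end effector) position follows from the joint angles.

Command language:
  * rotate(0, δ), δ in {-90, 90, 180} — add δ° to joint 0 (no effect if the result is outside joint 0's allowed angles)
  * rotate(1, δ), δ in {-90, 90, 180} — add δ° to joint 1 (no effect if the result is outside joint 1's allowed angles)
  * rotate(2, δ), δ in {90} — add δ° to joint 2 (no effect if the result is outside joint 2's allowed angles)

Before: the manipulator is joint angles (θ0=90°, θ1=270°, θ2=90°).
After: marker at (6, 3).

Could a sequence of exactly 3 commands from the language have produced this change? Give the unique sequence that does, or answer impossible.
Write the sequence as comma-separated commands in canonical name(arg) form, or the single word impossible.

begin: joint angles (θ0=90°, θ1=270°, θ2=90°)
step 1 (rotate(2, 90)): joint angles (θ0=90°, θ1=270°, θ2=180°)
step 2 (rotate(2, 90)): joint angles (θ0=90°, θ1=270°, θ2=270°)
step 3 (rotate(2, 90)): joint angles (θ0=90°, θ1=270°, θ2=0°)
all 343 alternatives checked — unique.

rotate(2, 90), rotate(2, 90), rotate(2, 90)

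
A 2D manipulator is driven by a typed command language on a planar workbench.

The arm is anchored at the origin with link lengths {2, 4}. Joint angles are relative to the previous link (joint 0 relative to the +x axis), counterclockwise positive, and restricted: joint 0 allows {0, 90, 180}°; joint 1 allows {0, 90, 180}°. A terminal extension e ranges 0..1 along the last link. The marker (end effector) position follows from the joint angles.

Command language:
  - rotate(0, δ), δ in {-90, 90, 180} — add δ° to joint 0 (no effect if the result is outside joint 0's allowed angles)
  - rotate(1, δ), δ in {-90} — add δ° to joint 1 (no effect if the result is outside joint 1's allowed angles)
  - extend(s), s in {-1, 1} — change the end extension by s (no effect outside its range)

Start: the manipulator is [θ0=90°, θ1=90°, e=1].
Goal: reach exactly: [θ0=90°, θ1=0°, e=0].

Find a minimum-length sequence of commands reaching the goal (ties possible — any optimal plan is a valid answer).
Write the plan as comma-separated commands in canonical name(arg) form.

rotate(1, -90), extend(-1)

begin: [θ0=90°, θ1=90°, e=1]
t=1 rotate(1, -90) ⇒ [θ0=90°, θ1=0°, e=1]
t=2 extend(-1) ⇒ [θ0=90°, θ1=0°, e=0]
shorter routes all fall short; 2 is best.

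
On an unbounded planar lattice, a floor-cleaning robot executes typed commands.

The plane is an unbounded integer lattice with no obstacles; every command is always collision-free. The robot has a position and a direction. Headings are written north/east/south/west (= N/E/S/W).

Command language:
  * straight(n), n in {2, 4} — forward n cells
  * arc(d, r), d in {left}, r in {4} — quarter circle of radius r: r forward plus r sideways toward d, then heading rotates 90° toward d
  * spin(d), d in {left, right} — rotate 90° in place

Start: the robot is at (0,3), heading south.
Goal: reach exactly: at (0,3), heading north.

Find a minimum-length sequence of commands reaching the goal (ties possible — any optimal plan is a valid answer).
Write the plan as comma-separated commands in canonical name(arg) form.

spin(right), spin(right)

begin: at (0,3), heading south
1. spin(right) → at (0,3), heading west
2. spin(right) → at (0,3), heading north
minimal: 2 command(s), checked below 2.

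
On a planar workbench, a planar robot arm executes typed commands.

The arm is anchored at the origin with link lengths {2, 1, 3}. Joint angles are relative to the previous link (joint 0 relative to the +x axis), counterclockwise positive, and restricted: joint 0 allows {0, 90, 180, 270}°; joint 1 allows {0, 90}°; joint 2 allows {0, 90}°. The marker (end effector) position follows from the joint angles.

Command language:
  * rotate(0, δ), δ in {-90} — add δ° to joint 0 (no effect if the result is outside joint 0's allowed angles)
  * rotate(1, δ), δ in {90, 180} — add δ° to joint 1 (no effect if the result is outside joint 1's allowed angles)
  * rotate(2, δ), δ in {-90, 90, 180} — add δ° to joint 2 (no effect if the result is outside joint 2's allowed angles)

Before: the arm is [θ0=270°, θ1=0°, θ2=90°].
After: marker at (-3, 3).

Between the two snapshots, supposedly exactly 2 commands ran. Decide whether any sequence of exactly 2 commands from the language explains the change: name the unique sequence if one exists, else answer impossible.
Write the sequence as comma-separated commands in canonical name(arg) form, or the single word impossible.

t0: [θ0=270°, θ1=0°, θ2=90°]
[1] after rotate(0, -90): [θ0=180°, θ1=0°, θ2=90°]
[2] after rotate(0, -90): [θ0=90°, θ1=0°, θ2=90°]
no other 2-command option fits: unique.

rotate(0, -90), rotate(0, -90)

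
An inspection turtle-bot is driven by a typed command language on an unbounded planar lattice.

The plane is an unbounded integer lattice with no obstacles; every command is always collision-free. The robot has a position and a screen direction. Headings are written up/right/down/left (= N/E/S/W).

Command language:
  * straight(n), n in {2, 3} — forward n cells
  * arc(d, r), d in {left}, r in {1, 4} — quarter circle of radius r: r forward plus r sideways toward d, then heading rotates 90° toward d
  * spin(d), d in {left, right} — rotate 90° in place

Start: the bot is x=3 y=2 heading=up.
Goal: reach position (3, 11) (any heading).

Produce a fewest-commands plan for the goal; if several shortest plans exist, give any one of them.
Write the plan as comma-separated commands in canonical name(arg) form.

straight(3), straight(3), straight(3)

initial: x=3 y=2 heading=up
step 1 (straight(3)): x=3 y=5 heading=up
step 2 (straight(3)): x=3 y=8 heading=up
step 3 (straight(3)): x=3 y=11 heading=up
minimal: 3 command(s), checked below 3.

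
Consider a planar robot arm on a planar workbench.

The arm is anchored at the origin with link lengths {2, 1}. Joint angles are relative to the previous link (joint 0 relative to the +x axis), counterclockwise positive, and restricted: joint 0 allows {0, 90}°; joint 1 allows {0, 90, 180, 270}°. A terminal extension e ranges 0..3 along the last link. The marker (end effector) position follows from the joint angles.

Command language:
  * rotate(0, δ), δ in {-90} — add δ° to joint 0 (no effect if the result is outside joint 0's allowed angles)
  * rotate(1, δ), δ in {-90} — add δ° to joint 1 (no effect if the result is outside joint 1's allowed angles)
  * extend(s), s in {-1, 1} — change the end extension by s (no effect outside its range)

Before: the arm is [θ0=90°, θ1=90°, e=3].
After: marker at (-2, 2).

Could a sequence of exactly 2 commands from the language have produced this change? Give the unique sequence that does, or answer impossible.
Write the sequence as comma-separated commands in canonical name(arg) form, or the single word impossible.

from: [θ0=90°, θ1=90°, e=3]
1. extend(-1) → [θ0=90°, θ1=90°, e=2]
2. extend(-1) → [θ0=90°, θ1=90°, e=1]
all 16 alternatives checked — unique.

extend(-1), extend(-1)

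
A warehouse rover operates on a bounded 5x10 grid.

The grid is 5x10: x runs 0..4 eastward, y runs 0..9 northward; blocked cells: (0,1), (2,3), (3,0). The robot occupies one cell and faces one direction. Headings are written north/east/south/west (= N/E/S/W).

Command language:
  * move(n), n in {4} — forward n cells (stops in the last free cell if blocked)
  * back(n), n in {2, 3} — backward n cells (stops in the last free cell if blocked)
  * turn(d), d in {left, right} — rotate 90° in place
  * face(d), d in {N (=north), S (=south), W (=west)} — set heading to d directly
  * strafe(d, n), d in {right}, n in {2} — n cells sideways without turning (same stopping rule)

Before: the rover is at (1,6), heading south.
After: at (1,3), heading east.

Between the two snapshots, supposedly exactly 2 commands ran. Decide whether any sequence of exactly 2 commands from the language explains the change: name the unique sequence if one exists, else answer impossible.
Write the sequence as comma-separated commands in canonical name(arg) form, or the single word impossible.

impossible

checked all 2-command options: none fits.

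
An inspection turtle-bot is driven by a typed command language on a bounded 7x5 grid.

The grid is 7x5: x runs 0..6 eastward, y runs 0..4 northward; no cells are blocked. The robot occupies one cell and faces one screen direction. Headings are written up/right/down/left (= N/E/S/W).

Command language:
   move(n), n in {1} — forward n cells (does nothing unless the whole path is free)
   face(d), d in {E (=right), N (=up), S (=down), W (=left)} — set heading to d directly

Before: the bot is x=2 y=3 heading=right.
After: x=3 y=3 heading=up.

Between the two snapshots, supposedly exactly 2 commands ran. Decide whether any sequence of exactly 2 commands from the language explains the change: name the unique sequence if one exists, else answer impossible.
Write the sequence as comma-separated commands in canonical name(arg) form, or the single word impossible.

move(1), face(N)

key: cell and facing (now N) both changed — the 2 commands mix motion and turning
t0: x=2 y=3 heading=right
t=1 move(1) ⇒ x=3 y=3 heading=right
t=2 face(N) ⇒ x=3 y=3 heading=up
all 25 alternatives checked — unique.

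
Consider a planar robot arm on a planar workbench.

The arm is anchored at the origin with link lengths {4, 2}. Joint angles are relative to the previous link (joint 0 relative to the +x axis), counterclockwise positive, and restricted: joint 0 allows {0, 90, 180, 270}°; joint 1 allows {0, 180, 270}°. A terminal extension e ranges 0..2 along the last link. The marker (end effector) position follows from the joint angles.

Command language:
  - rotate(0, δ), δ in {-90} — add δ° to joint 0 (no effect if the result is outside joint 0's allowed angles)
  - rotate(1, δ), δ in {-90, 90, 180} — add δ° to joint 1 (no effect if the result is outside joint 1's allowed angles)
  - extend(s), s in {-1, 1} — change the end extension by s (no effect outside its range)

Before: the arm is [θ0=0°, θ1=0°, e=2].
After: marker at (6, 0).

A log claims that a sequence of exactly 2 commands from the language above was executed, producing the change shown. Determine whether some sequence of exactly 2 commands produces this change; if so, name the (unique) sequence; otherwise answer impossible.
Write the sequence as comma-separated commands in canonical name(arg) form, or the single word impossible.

extend(-1), extend(-1)

start: [θ0=0°, θ1=0°, e=2]
step 1 (extend(-1)): [θ0=0°, θ1=0°, e=1]
step 2 (extend(-1)): [θ0=0°, θ1=0°, e=0]
no other 2-command option fits: unique.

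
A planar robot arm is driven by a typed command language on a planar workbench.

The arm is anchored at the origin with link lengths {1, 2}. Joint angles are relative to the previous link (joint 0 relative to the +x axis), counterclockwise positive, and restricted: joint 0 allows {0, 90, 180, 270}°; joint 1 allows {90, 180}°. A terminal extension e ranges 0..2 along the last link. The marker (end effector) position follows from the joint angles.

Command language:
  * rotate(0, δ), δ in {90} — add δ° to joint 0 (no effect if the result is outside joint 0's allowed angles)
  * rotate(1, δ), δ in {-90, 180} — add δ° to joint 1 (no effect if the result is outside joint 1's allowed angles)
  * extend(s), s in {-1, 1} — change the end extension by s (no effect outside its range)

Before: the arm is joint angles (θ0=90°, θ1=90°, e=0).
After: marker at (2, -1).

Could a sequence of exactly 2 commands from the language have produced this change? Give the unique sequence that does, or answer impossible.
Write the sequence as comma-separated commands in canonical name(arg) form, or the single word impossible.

rotate(0, 90), rotate(0, 90)

start: joint angles (θ0=90°, θ1=90°, e=0)
step 1 (rotate(0, 90)): joint angles (θ0=180°, θ1=90°, e=0)
step 2 (rotate(0, 90)): joint angles (θ0=270°, θ1=90°, e=0)
no rival 2-sequence matches.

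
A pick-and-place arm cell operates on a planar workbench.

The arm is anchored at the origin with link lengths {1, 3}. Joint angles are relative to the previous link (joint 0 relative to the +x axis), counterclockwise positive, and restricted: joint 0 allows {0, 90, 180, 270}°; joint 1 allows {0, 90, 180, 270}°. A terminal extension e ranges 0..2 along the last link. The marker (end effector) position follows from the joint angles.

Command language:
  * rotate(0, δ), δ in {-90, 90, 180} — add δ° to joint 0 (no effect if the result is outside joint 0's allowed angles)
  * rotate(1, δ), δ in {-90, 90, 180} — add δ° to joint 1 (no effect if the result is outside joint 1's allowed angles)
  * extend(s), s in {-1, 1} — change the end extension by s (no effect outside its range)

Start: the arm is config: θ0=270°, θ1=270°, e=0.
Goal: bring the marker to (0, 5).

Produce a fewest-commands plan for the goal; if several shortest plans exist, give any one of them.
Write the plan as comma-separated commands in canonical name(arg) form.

rotate(0, 180), rotate(1, 90), extend(1)

t0: config: θ0=270°, θ1=270°, e=0
t=1 rotate(0, 180) ⇒ config: θ0=90°, θ1=270°, e=0
t=2 rotate(1, 90) ⇒ config: θ0=90°, θ1=0°, e=0
t=3 extend(1) ⇒ config: θ0=90°, θ1=0°, e=1
shorter routes all fall short; 3 is best.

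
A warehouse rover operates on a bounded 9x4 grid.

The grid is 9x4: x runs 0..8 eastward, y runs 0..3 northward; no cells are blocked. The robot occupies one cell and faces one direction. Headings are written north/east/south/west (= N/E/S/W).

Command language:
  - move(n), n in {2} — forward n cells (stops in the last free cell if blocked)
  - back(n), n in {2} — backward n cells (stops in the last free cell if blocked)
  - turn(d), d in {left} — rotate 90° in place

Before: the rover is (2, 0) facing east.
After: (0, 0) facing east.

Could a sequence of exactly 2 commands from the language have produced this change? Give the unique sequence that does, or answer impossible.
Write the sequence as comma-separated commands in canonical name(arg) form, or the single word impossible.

back(2), back(2)

key: still facing E at the end — nothing in the sequence rotates
from: (2, 0) facing east
step 1 (back(2)): (0, 0) facing east
step 2 (back(2)): (0, 0) facing east
all 9 alternatives checked — unique.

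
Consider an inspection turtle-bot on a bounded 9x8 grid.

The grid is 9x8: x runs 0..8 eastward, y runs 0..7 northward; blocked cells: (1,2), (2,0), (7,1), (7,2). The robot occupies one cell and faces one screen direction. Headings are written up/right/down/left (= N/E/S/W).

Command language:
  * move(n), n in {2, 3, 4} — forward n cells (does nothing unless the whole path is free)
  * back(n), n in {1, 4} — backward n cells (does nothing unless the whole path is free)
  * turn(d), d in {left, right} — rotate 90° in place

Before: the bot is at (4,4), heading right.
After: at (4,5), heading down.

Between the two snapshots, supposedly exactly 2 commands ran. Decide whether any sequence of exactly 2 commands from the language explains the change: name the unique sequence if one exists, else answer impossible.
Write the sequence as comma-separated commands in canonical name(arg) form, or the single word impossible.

turn(right), back(1)

key: cell and facing (now S) both changed — the 2 commands mix motion and turning
start: at (4,4), heading right
[1] after turn(right): at (4,4), heading down
[2] after back(1): at (4,5), heading down
no other 2-command option fits: unique.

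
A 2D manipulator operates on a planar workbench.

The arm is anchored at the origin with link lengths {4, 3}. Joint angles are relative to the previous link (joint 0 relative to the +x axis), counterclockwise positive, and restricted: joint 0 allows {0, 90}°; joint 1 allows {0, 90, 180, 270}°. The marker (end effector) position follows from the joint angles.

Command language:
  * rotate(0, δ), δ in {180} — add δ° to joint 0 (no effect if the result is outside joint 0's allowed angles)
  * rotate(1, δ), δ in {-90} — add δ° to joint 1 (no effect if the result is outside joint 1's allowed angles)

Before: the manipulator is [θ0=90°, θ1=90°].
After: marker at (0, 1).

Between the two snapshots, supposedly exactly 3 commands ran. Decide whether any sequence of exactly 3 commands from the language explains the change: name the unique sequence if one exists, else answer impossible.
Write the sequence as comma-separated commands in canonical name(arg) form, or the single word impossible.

t0: [θ0=90°, θ1=90°]
step 1 (rotate(1, -90)): [θ0=90°, θ1=0°]
step 2 (rotate(1, -90)): [θ0=90°, θ1=270°]
step 3 (rotate(1, -90)): [θ0=90°, θ1=180°]
no rival 3-sequence matches.

rotate(1, -90), rotate(1, -90), rotate(1, -90)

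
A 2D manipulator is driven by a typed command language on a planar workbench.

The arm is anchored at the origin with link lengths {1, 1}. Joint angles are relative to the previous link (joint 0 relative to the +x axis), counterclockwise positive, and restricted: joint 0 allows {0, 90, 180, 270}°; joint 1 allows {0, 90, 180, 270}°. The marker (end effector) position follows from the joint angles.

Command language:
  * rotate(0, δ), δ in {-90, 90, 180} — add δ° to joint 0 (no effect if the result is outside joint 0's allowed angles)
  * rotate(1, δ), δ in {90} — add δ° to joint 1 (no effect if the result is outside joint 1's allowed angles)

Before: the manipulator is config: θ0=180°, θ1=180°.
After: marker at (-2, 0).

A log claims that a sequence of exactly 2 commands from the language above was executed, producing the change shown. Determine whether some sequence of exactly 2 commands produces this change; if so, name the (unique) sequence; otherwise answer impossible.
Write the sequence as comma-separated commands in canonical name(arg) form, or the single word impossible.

rotate(1, 90), rotate(1, 90)

t0: config: θ0=180°, θ1=180°
1. rotate(1, 90) → config: θ0=180°, θ1=270°
2. rotate(1, 90) → config: θ0=180°, θ1=0°
all 16 alternatives checked — unique.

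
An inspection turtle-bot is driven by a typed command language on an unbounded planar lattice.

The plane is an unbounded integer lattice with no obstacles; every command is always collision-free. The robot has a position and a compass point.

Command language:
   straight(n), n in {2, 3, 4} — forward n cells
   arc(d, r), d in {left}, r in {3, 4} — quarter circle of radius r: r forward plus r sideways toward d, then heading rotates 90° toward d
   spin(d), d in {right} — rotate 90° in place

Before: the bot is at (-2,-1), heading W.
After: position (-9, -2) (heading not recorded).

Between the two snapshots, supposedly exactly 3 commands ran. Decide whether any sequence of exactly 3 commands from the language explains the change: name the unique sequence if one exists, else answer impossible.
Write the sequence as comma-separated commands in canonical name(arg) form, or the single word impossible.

spin(right), arc(left, 3), arc(left, 4)

key: running arc(left, 4) before spin(right) would end elsewhere — order is forced
begin: at (-2,-1), heading W
t=1 spin(right) ⇒ at (-2,-1), heading N
t=2 arc(left, 3) ⇒ at (-5,2), heading W
t=3 arc(left, 4) ⇒ at (-9,-2), heading S
no rival 3-sequence matches.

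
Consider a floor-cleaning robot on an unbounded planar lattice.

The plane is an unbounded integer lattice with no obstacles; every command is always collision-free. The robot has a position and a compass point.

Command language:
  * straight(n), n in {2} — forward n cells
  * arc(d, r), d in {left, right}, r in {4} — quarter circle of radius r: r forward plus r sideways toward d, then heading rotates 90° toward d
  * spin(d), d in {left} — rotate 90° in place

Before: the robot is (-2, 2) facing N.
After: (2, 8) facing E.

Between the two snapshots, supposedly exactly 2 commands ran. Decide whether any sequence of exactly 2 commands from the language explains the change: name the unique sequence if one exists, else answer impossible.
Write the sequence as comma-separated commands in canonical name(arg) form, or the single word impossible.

straight(2), arc(right, 4)

key: order matters: swapping straight(2) and arc(right, 4) lands elsewhere
start: (-2, 2) facing N
step 1 (straight(2)): (-2, 4) facing N
step 2 (arc(right, 4)): (2, 8) facing E
uniquely the one of 16 2-step routes that fits.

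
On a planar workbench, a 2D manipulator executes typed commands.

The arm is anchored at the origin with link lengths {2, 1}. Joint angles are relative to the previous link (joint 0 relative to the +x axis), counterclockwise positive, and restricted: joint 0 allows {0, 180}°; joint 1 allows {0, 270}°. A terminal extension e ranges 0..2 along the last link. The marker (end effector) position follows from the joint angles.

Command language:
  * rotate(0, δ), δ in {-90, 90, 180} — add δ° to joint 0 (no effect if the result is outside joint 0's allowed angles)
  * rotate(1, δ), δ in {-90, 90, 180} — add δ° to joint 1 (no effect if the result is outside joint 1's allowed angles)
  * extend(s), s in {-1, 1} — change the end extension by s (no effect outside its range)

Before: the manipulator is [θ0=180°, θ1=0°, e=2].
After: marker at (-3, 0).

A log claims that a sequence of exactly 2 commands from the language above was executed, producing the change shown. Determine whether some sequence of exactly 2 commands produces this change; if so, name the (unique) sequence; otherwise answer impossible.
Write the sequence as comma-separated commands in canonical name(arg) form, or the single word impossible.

t0: [θ0=180°, θ1=0°, e=2]
1. extend(-1) → [θ0=180°, θ1=0°, e=1]
2. extend(-1) → [θ0=180°, θ1=0°, e=0]
all 64 alternatives checked — unique.

extend(-1), extend(-1)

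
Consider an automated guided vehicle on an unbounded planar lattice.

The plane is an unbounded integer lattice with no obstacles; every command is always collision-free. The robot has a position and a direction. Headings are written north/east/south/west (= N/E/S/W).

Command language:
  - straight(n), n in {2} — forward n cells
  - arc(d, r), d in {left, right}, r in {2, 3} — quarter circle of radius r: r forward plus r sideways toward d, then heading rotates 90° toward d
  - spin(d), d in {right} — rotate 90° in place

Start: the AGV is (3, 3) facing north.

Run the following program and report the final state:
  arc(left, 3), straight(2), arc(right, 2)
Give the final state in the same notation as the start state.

(-4, 8) facing north

begin: (3, 3) facing north
step 1 (arc(left, 3)): (0, 6) facing west
step 2 (straight(2)): (-2, 6) facing west
step 3 (arc(right, 2)): (-4, 8) facing north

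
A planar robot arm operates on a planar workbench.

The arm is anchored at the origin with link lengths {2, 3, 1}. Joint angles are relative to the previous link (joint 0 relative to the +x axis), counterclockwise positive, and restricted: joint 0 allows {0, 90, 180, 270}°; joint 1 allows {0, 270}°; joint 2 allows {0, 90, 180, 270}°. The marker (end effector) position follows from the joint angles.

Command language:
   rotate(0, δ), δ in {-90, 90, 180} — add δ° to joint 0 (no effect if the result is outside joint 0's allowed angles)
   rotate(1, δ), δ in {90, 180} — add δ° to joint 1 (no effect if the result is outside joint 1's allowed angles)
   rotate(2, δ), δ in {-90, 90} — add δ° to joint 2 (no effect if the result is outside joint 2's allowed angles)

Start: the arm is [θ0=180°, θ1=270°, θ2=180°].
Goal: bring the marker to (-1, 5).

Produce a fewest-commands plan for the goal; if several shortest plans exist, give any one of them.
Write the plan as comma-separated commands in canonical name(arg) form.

rotate(0, -90), rotate(2, -90), rotate(1, 90)

begin: [θ0=180°, θ1=270°, θ2=180°]
t=1 rotate(0, -90) ⇒ [θ0=90°, θ1=270°, θ2=180°]
t=2 rotate(2, -90) ⇒ [θ0=90°, θ1=270°, θ2=90°]
t=3 rotate(1, 90) ⇒ [θ0=90°, θ1=0°, θ2=90°]
minimal: 3 command(s), checked below 3.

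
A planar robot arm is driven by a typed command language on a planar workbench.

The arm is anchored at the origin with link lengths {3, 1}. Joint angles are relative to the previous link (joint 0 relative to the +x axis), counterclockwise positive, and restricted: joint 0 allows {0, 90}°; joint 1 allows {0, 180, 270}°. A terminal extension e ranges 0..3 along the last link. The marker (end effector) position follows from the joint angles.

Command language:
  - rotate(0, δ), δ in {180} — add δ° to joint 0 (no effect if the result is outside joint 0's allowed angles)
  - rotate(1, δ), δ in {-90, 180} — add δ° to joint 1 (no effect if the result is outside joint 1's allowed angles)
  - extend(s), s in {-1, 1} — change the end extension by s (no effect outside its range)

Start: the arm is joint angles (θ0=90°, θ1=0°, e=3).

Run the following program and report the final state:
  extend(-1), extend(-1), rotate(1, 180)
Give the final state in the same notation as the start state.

initial: joint angles (θ0=90°, θ1=0°, e=3)
t=1 extend(-1) ⇒ joint angles (θ0=90°, θ1=0°, e=2)
t=2 extend(-1) ⇒ joint angles (θ0=90°, θ1=0°, e=1)
t=3 rotate(1, 180) ⇒ joint angles (θ0=90°, θ1=180°, e=1)

joint angles (θ0=90°, θ1=180°, e=1)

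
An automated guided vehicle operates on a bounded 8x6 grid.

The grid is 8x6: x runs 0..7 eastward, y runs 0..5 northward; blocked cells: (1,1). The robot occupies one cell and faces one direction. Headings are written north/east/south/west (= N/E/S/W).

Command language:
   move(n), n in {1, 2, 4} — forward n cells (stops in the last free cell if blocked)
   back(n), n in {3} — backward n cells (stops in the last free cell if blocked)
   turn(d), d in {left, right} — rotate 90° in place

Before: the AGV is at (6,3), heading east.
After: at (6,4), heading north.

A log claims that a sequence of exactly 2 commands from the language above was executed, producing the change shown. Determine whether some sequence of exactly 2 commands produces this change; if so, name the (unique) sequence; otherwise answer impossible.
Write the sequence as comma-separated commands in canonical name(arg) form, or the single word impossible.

turn(left), move(1)

key: cell and facing (now N) both changed — the 2 commands mix motion and turning
begin: at (6,3), heading east
[1] after turn(left): at (6,3), heading north
[2] after move(1): at (6,4), heading north
uniquely the one of 36 2-step routes that fits.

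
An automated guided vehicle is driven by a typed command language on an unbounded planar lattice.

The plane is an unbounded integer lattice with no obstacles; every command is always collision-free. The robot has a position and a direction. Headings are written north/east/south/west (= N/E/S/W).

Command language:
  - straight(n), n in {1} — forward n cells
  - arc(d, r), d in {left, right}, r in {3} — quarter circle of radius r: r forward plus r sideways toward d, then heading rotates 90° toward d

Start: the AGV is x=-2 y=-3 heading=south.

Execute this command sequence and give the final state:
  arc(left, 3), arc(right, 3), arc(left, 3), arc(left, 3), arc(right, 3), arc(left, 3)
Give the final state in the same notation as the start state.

x=16 y=-3 heading=north

t0: x=-2 y=-3 heading=south
[1] after arc(left, 3): x=1 y=-6 heading=east
[2] after arc(right, 3): x=4 y=-9 heading=south
[3] after arc(left, 3): x=7 y=-12 heading=east
[4] after arc(left, 3): x=10 y=-9 heading=north
[5] after arc(right, 3): x=13 y=-6 heading=east
[6] after arc(left, 3): x=16 y=-3 heading=north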